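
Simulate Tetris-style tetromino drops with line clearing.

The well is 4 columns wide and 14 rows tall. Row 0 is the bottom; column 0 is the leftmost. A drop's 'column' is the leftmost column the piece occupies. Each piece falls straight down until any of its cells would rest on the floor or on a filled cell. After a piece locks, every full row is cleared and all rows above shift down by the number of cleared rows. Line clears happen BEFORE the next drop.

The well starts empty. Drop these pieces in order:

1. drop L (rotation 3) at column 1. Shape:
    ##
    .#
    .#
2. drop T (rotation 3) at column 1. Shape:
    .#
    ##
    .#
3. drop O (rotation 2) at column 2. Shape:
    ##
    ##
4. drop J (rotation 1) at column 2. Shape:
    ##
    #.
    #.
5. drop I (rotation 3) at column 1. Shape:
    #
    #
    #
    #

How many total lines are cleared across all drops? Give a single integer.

Answer: 0

Derivation:
Drop 1: L rot3 at col 1 lands with bottom-row=0; cleared 0 line(s) (total 0); column heights now [0 3 3 0], max=3
Drop 2: T rot3 at col 1 lands with bottom-row=3; cleared 0 line(s) (total 0); column heights now [0 5 6 0], max=6
Drop 3: O rot2 at col 2 lands with bottom-row=6; cleared 0 line(s) (total 0); column heights now [0 5 8 8], max=8
Drop 4: J rot1 at col 2 lands with bottom-row=8; cleared 0 line(s) (total 0); column heights now [0 5 11 11], max=11
Drop 5: I rot3 at col 1 lands with bottom-row=5; cleared 0 line(s) (total 0); column heights now [0 9 11 11], max=11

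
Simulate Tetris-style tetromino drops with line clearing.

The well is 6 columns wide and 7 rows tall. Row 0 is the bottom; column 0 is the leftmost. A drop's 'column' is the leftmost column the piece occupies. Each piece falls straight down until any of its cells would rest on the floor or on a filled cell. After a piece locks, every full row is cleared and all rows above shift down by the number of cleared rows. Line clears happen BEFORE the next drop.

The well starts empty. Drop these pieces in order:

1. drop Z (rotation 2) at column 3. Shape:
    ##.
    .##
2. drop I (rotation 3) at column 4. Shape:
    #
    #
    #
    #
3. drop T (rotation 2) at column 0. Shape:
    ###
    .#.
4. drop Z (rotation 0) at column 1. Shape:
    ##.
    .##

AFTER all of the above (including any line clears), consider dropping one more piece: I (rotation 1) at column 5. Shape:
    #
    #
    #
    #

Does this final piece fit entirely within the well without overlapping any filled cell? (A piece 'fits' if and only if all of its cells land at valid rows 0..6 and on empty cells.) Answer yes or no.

Drop 1: Z rot2 at col 3 lands with bottom-row=0; cleared 0 line(s) (total 0); column heights now [0 0 0 2 2 1], max=2
Drop 2: I rot3 at col 4 lands with bottom-row=2; cleared 0 line(s) (total 0); column heights now [0 0 0 2 6 1], max=6
Drop 3: T rot2 at col 0 lands with bottom-row=0; cleared 0 line(s) (total 0); column heights now [2 2 2 2 6 1], max=6
Drop 4: Z rot0 at col 1 lands with bottom-row=2; cleared 0 line(s) (total 0); column heights now [2 4 4 3 6 1], max=6
Test piece I rot1 at col 5 (width 1): heights before test = [2 4 4 3 6 1]; fits = True

Answer: yes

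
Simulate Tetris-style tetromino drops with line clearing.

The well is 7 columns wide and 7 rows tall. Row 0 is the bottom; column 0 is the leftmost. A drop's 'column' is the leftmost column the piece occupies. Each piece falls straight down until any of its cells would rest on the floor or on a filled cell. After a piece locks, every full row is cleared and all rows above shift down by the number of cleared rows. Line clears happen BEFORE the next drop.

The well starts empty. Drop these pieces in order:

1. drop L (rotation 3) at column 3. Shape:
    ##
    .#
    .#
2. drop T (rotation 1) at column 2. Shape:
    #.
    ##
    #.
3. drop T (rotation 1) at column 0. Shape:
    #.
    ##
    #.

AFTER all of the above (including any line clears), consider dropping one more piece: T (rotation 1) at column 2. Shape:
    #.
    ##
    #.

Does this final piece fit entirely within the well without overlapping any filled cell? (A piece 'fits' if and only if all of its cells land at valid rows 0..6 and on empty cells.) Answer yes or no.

Drop 1: L rot3 at col 3 lands with bottom-row=0; cleared 0 line(s) (total 0); column heights now [0 0 0 3 3 0 0], max=3
Drop 2: T rot1 at col 2 lands with bottom-row=2; cleared 0 line(s) (total 0); column heights now [0 0 5 4 3 0 0], max=5
Drop 3: T rot1 at col 0 lands with bottom-row=0; cleared 0 line(s) (total 0); column heights now [3 2 5 4 3 0 0], max=5
Test piece T rot1 at col 2 (width 2): heights before test = [3 2 5 4 3 0 0]; fits = False

Answer: no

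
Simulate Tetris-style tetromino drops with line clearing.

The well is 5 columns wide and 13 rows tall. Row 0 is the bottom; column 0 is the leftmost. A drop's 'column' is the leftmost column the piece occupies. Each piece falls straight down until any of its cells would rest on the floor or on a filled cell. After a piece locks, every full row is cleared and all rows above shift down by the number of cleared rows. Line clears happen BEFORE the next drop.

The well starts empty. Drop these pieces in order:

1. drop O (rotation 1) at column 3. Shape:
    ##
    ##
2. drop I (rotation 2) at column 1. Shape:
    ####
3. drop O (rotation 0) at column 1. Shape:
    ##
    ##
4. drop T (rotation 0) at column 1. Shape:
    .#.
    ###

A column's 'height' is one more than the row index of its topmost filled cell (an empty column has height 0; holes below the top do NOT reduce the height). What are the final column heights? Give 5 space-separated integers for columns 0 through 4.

Drop 1: O rot1 at col 3 lands with bottom-row=0; cleared 0 line(s) (total 0); column heights now [0 0 0 2 2], max=2
Drop 2: I rot2 at col 1 lands with bottom-row=2; cleared 0 line(s) (total 0); column heights now [0 3 3 3 3], max=3
Drop 3: O rot0 at col 1 lands with bottom-row=3; cleared 0 line(s) (total 0); column heights now [0 5 5 3 3], max=5
Drop 4: T rot0 at col 1 lands with bottom-row=5; cleared 0 line(s) (total 0); column heights now [0 6 7 6 3], max=7

Answer: 0 6 7 6 3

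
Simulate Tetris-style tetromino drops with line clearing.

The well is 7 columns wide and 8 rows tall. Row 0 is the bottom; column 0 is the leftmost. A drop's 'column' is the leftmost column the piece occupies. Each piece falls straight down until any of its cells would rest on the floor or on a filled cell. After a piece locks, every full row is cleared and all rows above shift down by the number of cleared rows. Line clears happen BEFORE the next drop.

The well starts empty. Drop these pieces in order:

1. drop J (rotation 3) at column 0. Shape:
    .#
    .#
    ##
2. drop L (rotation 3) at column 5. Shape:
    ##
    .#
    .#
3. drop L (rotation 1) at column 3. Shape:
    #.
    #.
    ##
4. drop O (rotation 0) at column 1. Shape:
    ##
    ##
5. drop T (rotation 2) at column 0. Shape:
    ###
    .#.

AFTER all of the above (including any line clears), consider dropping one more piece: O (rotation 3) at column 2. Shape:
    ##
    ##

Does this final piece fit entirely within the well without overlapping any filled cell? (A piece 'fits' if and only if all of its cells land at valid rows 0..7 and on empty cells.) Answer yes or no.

Drop 1: J rot3 at col 0 lands with bottom-row=0; cleared 0 line(s) (total 0); column heights now [1 3 0 0 0 0 0], max=3
Drop 2: L rot3 at col 5 lands with bottom-row=0; cleared 0 line(s) (total 0); column heights now [1 3 0 0 0 3 3], max=3
Drop 3: L rot1 at col 3 lands with bottom-row=0; cleared 0 line(s) (total 0); column heights now [1 3 0 3 1 3 3], max=3
Drop 4: O rot0 at col 1 lands with bottom-row=3; cleared 0 line(s) (total 0); column heights now [1 5 5 3 1 3 3], max=5
Drop 5: T rot2 at col 0 lands with bottom-row=5; cleared 0 line(s) (total 0); column heights now [7 7 7 3 1 3 3], max=7
Test piece O rot3 at col 2 (width 2): heights before test = [7 7 7 3 1 3 3]; fits = False

Answer: no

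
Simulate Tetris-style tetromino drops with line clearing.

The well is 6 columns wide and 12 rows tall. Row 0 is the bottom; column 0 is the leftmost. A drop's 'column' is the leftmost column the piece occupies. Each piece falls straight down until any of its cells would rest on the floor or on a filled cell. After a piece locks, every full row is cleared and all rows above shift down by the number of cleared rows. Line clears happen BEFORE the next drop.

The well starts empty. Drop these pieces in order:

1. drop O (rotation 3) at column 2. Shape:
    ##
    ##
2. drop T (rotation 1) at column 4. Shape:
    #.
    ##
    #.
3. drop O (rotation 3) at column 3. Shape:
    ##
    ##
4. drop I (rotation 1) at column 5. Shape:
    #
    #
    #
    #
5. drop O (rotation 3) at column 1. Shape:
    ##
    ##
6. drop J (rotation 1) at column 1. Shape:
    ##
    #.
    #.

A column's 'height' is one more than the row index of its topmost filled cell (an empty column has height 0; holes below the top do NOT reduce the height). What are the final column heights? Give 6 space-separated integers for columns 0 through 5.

Drop 1: O rot3 at col 2 lands with bottom-row=0; cleared 0 line(s) (total 0); column heights now [0 0 2 2 0 0], max=2
Drop 2: T rot1 at col 4 lands with bottom-row=0; cleared 0 line(s) (total 0); column heights now [0 0 2 2 3 2], max=3
Drop 3: O rot3 at col 3 lands with bottom-row=3; cleared 0 line(s) (total 0); column heights now [0 0 2 5 5 2], max=5
Drop 4: I rot1 at col 5 lands with bottom-row=2; cleared 0 line(s) (total 0); column heights now [0 0 2 5 5 6], max=6
Drop 5: O rot3 at col 1 lands with bottom-row=2; cleared 0 line(s) (total 0); column heights now [0 4 4 5 5 6], max=6
Drop 6: J rot1 at col 1 lands with bottom-row=4; cleared 0 line(s) (total 0); column heights now [0 7 7 5 5 6], max=7

Answer: 0 7 7 5 5 6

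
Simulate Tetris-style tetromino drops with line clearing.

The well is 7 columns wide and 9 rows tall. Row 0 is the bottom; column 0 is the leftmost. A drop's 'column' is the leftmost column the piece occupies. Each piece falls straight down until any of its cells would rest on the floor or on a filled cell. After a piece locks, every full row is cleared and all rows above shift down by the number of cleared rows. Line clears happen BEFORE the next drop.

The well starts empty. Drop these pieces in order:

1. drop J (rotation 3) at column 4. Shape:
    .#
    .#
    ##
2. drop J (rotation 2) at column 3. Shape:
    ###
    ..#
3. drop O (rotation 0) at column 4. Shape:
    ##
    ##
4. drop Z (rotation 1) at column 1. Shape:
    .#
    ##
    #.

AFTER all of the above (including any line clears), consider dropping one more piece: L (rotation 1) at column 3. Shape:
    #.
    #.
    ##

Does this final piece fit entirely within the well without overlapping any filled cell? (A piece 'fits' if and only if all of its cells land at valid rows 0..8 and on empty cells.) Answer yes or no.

Answer: no

Derivation:
Drop 1: J rot3 at col 4 lands with bottom-row=0; cleared 0 line(s) (total 0); column heights now [0 0 0 0 1 3 0], max=3
Drop 2: J rot2 at col 3 lands with bottom-row=3; cleared 0 line(s) (total 0); column heights now [0 0 0 5 5 5 0], max=5
Drop 3: O rot0 at col 4 lands with bottom-row=5; cleared 0 line(s) (total 0); column heights now [0 0 0 5 7 7 0], max=7
Drop 4: Z rot1 at col 1 lands with bottom-row=0; cleared 0 line(s) (total 0); column heights now [0 2 3 5 7 7 0], max=7
Test piece L rot1 at col 3 (width 2): heights before test = [0 2 3 5 7 7 0]; fits = False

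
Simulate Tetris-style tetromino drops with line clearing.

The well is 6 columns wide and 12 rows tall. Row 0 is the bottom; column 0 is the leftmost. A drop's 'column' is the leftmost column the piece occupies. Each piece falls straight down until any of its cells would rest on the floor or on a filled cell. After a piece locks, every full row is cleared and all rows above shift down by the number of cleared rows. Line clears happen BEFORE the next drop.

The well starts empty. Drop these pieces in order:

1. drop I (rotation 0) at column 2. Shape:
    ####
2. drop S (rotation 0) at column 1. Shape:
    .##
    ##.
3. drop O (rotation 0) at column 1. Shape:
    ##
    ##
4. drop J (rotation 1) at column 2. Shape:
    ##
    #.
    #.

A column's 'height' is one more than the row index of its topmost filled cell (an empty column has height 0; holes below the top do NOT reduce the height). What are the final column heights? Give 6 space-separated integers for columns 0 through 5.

Answer: 0 5 8 8 1 1

Derivation:
Drop 1: I rot0 at col 2 lands with bottom-row=0; cleared 0 line(s) (total 0); column heights now [0 0 1 1 1 1], max=1
Drop 2: S rot0 at col 1 lands with bottom-row=1; cleared 0 line(s) (total 0); column heights now [0 2 3 3 1 1], max=3
Drop 3: O rot0 at col 1 lands with bottom-row=3; cleared 0 line(s) (total 0); column heights now [0 5 5 3 1 1], max=5
Drop 4: J rot1 at col 2 lands with bottom-row=5; cleared 0 line(s) (total 0); column heights now [0 5 8 8 1 1], max=8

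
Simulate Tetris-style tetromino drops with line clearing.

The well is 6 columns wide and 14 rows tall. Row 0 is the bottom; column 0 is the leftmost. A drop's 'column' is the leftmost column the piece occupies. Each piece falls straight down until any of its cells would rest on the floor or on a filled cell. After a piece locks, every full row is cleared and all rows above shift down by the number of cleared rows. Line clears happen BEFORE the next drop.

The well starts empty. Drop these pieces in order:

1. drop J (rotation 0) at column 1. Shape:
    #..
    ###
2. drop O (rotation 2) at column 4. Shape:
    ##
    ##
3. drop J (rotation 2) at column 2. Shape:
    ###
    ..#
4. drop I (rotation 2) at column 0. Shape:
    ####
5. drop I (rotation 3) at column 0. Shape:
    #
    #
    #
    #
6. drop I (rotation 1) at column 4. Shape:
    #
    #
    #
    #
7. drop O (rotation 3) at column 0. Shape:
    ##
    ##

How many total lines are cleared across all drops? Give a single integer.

Answer: 0

Derivation:
Drop 1: J rot0 at col 1 lands with bottom-row=0; cleared 0 line(s) (total 0); column heights now [0 2 1 1 0 0], max=2
Drop 2: O rot2 at col 4 lands with bottom-row=0; cleared 0 line(s) (total 0); column heights now [0 2 1 1 2 2], max=2
Drop 3: J rot2 at col 2 lands with bottom-row=2; cleared 0 line(s) (total 0); column heights now [0 2 4 4 4 2], max=4
Drop 4: I rot2 at col 0 lands with bottom-row=4; cleared 0 line(s) (total 0); column heights now [5 5 5 5 4 2], max=5
Drop 5: I rot3 at col 0 lands with bottom-row=5; cleared 0 line(s) (total 0); column heights now [9 5 5 5 4 2], max=9
Drop 6: I rot1 at col 4 lands with bottom-row=4; cleared 0 line(s) (total 0); column heights now [9 5 5 5 8 2], max=9
Drop 7: O rot3 at col 0 lands with bottom-row=9; cleared 0 line(s) (total 0); column heights now [11 11 5 5 8 2], max=11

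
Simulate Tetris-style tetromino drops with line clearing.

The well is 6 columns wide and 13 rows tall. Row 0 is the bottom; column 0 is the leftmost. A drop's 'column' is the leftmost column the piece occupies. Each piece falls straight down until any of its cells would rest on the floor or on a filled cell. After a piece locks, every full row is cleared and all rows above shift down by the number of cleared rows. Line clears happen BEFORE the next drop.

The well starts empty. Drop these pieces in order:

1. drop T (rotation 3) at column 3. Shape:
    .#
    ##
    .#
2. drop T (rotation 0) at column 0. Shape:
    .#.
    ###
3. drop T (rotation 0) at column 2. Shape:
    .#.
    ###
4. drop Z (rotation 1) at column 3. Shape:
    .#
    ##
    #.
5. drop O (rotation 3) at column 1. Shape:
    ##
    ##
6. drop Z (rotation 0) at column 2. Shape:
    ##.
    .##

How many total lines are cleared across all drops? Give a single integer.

Answer: 0

Derivation:
Drop 1: T rot3 at col 3 lands with bottom-row=0; cleared 0 line(s) (total 0); column heights now [0 0 0 2 3 0], max=3
Drop 2: T rot0 at col 0 lands with bottom-row=0; cleared 0 line(s) (total 0); column heights now [1 2 1 2 3 0], max=3
Drop 3: T rot0 at col 2 lands with bottom-row=3; cleared 0 line(s) (total 0); column heights now [1 2 4 5 4 0], max=5
Drop 4: Z rot1 at col 3 lands with bottom-row=5; cleared 0 line(s) (total 0); column heights now [1 2 4 7 8 0], max=8
Drop 5: O rot3 at col 1 lands with bottom-row=4; cleared 0 line(s) (total 0); column heights now [1 6 6 7 8 0], max=8
Drop 6: Z rot0 at col 2 lands with bottom-row=8; cleared 0 line(s) (total 0); column heights now [1 6 10 10 9 0], max=10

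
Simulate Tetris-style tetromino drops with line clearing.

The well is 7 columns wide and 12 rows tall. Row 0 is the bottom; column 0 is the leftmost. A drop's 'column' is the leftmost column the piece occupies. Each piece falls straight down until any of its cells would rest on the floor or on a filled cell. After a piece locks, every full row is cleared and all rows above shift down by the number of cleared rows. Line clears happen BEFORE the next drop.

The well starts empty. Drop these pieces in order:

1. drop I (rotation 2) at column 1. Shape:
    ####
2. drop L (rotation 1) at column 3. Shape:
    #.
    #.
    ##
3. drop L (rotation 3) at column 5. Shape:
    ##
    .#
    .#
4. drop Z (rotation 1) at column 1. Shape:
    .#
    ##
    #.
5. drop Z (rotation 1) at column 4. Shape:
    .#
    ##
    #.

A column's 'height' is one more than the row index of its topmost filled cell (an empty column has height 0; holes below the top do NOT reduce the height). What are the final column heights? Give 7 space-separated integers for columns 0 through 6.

Answer: 0 3 4 4 4 5 3

Derivation:
Drop 1: I rot2 at col 1 lands with bottom-row=0; cleared 0 line(s) (total 0); column heights now [0 1 1 1 1 0 0], max=1
Drop 2: L rot1 at col 3 lands with bottom-row=1; cleared 0 line(s) (total 0); column heights now [0 1 1 4 2 0 0], max=4
Drop 3: L rot3 at col 5 lands with bottom-row=0; cleared 0 line(s) (total 0); column heights now [0 1 1 4 2 3 3], max=4
Drop 4: Z rot1 at col 1 lands with bottom-row=1; cleared 0 line(s) (total 0); column heights now [0 3 4 4 2 3 3], max=4
Drop 5: Z rot1 at col 4 lands with bottom-row=2; cleared 0 line(s) (total 0); column heights now [0 3 4 4 4 5 3], max=5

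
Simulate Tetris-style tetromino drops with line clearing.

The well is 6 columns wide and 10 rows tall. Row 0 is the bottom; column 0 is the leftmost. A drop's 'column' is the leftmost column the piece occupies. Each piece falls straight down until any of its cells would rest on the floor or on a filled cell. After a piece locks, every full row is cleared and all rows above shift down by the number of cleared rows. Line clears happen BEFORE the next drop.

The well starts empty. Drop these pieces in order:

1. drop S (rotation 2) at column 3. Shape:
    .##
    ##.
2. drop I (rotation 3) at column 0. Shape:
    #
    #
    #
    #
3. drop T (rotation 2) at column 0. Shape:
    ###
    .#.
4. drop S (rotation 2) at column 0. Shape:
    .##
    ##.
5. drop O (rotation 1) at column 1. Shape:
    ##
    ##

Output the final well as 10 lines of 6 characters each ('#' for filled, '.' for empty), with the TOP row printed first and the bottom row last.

Answer: ......
.##...
.##...
.##...
##....
###...
##....
#.....
#...##
#..##.

Derivation:
Drop 1: S rot2 at col 3 lands with bottom-row=0; cleared 0 line(s) (total 0); column heights now [0 0 0 1 2 2], max=2
Drop 2: I rot3 at col 0 lands with bottom-row=0; cleared 0 line(s) (total 0); column heights now [4 0 0 1 2 2], max=4
Drop 3: T rot2 at col 0 lands with bottom-row=3; cleared 0 line(s) (total 0); column heights now [5 5 5 1 2 2], max=5
Drop 4: S rot2 at col 0 lands with bottom-row=5; cleared 0 line(s) (total 0); column heights now [6 7 7 1 2 2], max=7
Drop 5: O rot1 at col 1 lands with bottom-row=7; cleared 0 line(s) (total 0); column heights now [6 9 9 1 2 2], max=9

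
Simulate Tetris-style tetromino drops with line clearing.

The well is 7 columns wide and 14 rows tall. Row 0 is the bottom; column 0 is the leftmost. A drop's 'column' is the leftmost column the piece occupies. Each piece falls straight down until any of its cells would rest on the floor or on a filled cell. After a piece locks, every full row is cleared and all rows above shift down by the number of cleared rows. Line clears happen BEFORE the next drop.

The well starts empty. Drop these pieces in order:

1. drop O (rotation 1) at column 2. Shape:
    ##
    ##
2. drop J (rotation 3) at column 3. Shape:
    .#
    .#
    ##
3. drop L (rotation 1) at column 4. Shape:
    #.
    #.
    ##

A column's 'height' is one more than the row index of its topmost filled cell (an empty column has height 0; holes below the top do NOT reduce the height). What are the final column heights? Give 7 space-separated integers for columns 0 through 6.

Drop 1: O rot1 at col 2 lands with bottom-row=0; cleared 0 line(s) (total 0); column heights now [0 0 2 2 0 0 0], max=2
Drop 2: J rot3 at col 3 lands with bottom-row=2; cleared 0 line(s) (total 0); column heights now [0 0 2 3 5 0 0], max=5
Drop 3: L rot1 at col 4 lands with bottom-row=5; cleared 0 line(s) (total 0); column heights now [0 0 2 3 8 6 0], max=8

Answer: 0 0 2 3 8 6 0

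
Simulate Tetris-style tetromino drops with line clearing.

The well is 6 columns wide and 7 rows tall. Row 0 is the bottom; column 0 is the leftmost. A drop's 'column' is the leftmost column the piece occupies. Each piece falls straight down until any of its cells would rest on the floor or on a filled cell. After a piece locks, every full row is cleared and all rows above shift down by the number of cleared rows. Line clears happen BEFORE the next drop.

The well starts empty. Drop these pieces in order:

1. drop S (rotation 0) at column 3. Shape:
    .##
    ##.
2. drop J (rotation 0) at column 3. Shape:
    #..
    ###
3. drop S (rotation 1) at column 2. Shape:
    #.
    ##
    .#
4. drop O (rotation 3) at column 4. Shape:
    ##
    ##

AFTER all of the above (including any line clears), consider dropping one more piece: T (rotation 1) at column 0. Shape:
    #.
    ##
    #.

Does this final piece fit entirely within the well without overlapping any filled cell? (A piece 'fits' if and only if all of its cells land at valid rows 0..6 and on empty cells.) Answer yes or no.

Answer: yes

Derivation:
Drop 1: S rot0 at col 3 lands with bottom-row=0; cleared 0 line(s) (total 0); column heights now [0 0 0 1 2 2], max=2
Drop 2: J rot0 at col 3 lands with bottom-row=2; cleared 0 line(s) (total 0); column heights now [0 0 0 4 3 3], max=4
Drop 3: S rot1 at col 2 lands with bottom-row=4; cleared 0 line(s) (total 0); column heights now [0 0 7 6 3 3], max=7
Drop 4: O rot3 at col 4 lands with bottom-row=3; cleared 0 line(s) (total 0); column heights now [0 0 7 6 5 5], max=7
Test piece T rot1 at col 0 (width 2): heights before test = [0 0 7 6 5 5]; fits = True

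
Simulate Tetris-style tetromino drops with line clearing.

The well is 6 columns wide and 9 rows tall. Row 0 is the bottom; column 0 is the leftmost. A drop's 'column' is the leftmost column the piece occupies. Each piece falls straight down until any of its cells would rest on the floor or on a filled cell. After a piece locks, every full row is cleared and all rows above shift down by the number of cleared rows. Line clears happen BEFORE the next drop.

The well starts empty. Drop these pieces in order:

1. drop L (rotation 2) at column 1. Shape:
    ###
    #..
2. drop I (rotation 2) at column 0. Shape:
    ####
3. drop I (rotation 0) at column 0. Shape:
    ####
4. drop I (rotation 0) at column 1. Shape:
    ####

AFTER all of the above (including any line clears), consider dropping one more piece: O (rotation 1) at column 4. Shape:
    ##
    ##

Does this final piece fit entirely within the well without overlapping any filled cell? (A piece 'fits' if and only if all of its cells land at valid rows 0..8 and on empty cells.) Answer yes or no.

Drop 1: L rot2 at col 1 lands with bottom-row=0; cleared 0 line(s) (total 0); column heights now [0 2 2 2 0 0], max=2
Drop 2: I rot2 at col 0 lands with bottom-row=2; cleared 0 line(s) (total 0); column heights now [3 3 3 3 0 0], max=3
Drop 3: I rot0 at col 0 lands with bottom-row=3; cleared 0 line(s) (total 0); column heights now [4 4 4 4 0 0], max=4
Drop 4: I rot0 at col 1 lands with bottom-row=4; cleared 0 line(s) (total 0); column heights now [4 5 5 5 5 0], max=5
Test piece O rot1 at col 4 (width 2): heights before test = [4 5 5 5 5 0]; fits = True

Answer: yes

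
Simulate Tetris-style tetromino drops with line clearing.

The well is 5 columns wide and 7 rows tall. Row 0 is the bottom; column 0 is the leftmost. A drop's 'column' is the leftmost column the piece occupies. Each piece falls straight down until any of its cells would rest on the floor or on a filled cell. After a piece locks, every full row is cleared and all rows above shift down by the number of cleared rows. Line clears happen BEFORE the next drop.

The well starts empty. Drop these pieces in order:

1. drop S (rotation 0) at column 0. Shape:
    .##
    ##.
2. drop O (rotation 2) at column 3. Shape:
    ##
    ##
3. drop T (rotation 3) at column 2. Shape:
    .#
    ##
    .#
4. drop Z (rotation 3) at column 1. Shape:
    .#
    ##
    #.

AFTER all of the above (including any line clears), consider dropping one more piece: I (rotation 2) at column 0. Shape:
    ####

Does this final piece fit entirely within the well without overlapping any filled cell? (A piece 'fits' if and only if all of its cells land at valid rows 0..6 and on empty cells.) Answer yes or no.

Answer: yes

Derivation:
Drop 1: S rot0 at col 0 lands with bottom-row=0; cleared 0 line(s) (total 0); column heights now [1 2 2 0 0], max=2
Drop 2: O rot2 at col 3 lands with bottom-row=0; cleared 0 line(s) (total 0); column heights now [1 2 2 2 2], max=2
Drop 3: T rot3 at col 2 lands with bottom-row=2; cleared 0 line(s) (total 0); column heights now [1 2 4 5 2], max=5
Drop 4: Z rot3 at col 1 lands with bottom-row=3; cleared 0 line(s) (total 0); column heights now [1 5 6 5 2], max=6
Test piece I rot2 at col 0 (width 4): heights before test = [1 5 6 5 2]; fits = True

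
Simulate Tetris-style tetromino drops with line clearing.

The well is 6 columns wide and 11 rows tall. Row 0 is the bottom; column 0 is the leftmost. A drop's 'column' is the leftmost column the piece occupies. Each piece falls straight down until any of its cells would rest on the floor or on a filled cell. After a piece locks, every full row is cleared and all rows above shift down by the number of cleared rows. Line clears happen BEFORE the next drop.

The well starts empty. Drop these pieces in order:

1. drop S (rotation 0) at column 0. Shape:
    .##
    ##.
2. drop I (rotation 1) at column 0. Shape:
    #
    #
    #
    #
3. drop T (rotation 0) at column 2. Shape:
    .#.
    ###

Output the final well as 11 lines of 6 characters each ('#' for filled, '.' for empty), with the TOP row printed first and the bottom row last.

Answer: ......
......
......
......
......
......
#.....
#..#..
#.###.
###...
##....

Derivation:
Drop 1: S rot0 at col 0 lands with bottom-row=0; cleared 0 line(s) (total 0); column heights now [1 2 2 0 0 0], max=2
Drop 2: I rot1 at col 0 lands with bottom-row=1; cleared 0 line(s) (total 0); column heights now [5 2 2 0 0 0], max=5
Drop 3: T rot0 at col 2 lands with bottom-row=2; cleared 0 line(s) (total 0); column heights now [5 2 3 4 3 0], max=5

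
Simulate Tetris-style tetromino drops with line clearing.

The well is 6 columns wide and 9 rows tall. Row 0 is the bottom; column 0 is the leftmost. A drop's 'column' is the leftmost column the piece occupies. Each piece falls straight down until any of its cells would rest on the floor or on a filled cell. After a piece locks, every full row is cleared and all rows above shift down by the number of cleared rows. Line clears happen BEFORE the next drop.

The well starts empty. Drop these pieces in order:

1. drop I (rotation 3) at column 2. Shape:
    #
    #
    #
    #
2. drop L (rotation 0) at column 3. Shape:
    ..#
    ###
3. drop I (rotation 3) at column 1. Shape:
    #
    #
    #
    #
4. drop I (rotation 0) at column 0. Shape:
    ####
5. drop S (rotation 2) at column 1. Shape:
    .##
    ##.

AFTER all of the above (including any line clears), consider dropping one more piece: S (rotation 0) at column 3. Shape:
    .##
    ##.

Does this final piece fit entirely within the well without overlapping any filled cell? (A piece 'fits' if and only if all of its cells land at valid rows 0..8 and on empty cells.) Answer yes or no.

Drop 1: I rot3 at col 2 lands with bottom-row=0; cleared 0 line(s) (total 0); column heights now [0 0 4 0 0 0], max=4
Drop 2: L rot0 at col 3 lands with bottom-row=0; cleared 0 line(s) (total 0); column heights now [0 0 4 1 1 2], max=4
Drop 3: I rot3 at col 1 lands with bottom-row=0; cleared 0 line(s) (total 0); column heights now [0 4 4 1 1 2], max=4
Drop 4: I rot0 at col 0 lands with bottom-row=4; cleared 0 line(s) (total 0); column heights now [5 5 5 5 1 2], max=5
Drop 5: S rot2 at col 1 lands with bottom-row=5; cleared 0 line(s) (total 0); column heights now [5 6 7 7 1 2], max=7
Test piece S rot0 at col 3 (width 3): heights before test = [5 6 7 7 1 2]; fits = True

Answer: yes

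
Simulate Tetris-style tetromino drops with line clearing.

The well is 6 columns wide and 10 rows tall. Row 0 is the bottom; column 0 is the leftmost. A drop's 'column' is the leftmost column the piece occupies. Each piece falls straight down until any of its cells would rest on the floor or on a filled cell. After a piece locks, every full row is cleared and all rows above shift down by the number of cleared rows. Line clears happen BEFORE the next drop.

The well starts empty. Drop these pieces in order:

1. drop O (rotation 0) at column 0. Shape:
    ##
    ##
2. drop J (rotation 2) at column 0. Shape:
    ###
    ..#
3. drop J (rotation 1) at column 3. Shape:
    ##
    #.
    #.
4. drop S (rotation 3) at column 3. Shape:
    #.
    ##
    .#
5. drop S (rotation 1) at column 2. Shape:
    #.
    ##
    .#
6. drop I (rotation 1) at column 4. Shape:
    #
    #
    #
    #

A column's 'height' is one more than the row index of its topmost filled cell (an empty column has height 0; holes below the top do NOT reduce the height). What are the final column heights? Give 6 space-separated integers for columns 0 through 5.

Answer: 3 3 9 8 9 0

Derivation:
Drop 1: O rot0 at col 0 lands with bottom-row=0; cleared 0 line(s) (total 0); column heights now [2 2 0 0 0 0], max=2
Drop 2: J rot2 at col 0 lands with bottom-row=1; cleared 0 line(s) (total 0); column heights now [3 3 3 0 0 0], max=3
Drop 3: J rot1 at col 3 lands with bottom-row=0; cleared 0 line(s) (total 0); column heights now [3 3 3 3 3 0], max=3
Drop 4: S rot3 at col 3 lands with bottom-row=3; cleared 0 line(s) (total 0); column heights now [3 3 3 6 5 0], max=6
Drop 5: S rot1 at col 2 lands with bottom-row=6; cleared 0 line(s) (total 0); column heights now [3 3 9 8 5 0], max=9
Drop 6: I rot1 at col 4 lands with bottom-row=5; cleared 0 line(s) (total 0); column heights now [3 3 9 8 9 0], max=9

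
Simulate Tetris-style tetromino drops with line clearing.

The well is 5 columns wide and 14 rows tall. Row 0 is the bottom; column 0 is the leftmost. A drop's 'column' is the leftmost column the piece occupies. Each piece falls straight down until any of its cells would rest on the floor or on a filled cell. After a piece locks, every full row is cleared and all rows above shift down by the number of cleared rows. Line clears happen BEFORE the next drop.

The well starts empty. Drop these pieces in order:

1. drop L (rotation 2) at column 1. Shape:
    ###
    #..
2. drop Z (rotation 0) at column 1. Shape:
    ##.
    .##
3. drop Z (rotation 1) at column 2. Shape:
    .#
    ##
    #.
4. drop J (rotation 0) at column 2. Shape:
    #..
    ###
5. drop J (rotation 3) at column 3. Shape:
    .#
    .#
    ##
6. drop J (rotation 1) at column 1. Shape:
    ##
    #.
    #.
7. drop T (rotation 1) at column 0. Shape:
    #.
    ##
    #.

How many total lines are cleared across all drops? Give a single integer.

Drop 1: L rot2 at col 1 lands with bottom-row=0; cleared 0 line(s) (total 0); column heights now [0 2 2 2 0], max=2
Drop 2: Z rot0 at col 1 lands with bottom-row=2; cleared 0 line(s) (total 0); column heights now [0 4 4 3 0], max=4
Drop 3: Z rot1 at col 2 lands with bottom-row=4; cleared 0 line(s) (total 0); column heights now [0 4 6 7 0], max=7
Drop 4: J rot0 at col 2 lands with bottom-row=7; cleared 0 line(s) (total 0); column heights now [0 4 9 8 8], max=9
Drop 5: J rot3 at col 3 lands with bottom-row=8; cleared 0 line(s) (total 0); column heights now [0 4 9 9 11], max=11
Drop 6: J rot1 at col 1 lands with bottom-row=7; cleared 0 line(s) (total 0); column heights now [0 10 10 9 11], max=11
Drop 7: T rot1 at col 0 lands with bottom-row=9; cleared 0 line(s) (total 0); column heights now [12 11 10 9 11], max=12

Answer: 0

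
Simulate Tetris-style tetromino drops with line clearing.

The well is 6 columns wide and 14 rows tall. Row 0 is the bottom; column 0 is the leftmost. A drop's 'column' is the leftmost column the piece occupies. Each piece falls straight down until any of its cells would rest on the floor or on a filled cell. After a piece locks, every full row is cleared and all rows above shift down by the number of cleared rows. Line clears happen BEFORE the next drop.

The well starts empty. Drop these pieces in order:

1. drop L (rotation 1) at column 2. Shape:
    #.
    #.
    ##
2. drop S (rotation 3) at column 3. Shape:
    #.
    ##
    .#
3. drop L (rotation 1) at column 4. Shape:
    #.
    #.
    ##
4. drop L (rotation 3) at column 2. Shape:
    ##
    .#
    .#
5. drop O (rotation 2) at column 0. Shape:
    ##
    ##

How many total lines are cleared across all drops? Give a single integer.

Answer: 0

Derivation:
Drop 1: L rot1 at col 2 lands with bottom-row=0; cleared 0 line(s) (total 0); column heights now [0 0 3 1 0 0], max=3
Drop 2: S rot3 at col 3 lands with bottom-row=0; cleared 0 line(s) (total 0); column heights now [0 0 3 3 2 0], max=3
Drop 3: L rot1 at col 4 lands with bottom-row=2; cleared 0 line(s) (total 0); column heights now [0 0 3 3 5 3], max=5
Drop 4: L rot3 at col 2 lands with bottom-row=3; cleared 0 line(s) (total 0); column heights now [0 0 6 6 5 3], max=6
Drop 5: O rot2 at col 0 lands with bottom-row=0; cleared 0 line(s) (total 0); column heights now [2 2 6 6 5 3], max=6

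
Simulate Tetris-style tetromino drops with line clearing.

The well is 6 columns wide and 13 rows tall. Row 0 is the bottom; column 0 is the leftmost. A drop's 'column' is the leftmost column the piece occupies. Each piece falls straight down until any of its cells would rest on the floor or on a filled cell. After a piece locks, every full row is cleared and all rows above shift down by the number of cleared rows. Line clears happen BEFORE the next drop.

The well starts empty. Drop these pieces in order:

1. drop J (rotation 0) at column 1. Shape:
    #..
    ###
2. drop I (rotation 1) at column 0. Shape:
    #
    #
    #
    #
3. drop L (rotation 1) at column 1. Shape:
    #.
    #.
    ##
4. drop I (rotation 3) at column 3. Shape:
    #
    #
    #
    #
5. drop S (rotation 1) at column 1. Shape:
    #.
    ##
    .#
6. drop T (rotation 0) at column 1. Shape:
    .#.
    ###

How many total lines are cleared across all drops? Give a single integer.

Answer: 0

Derivation:
Drop 1: J rot0 at col 1 lands with bottom-row=0; cleared 0 line(s) (total 0); column heights now [0 2 1 1 0 0], max=2
Drop 2: I rot1 at col 0 lands with bottom-row=0; cleared 0 line(s) (total 0); column heights now [4 2 1 1 0 0], max=4
Drop 3: L rot1 at col 1 lands with bottom-row=2; cleared 0 line(s) (total 0); column heights now [4 5 3 1 0 0], max=5
Drop 4: I rot3 at col 3 lands with bottom-row=1; cleared 0 line(s) (total 0); column heights now [4 5 3 5 0 0], max=5
Drop 5: S rot1 at col 1 lands with bottom-row=4; cleared 0 line(s) (total 0); column heights now [4 7 6 5 0 0], max=7
Drop 6: T rot0 at col 1 lands with bottom-row=7; cleared 0 line(s) (total 0); column heights now [4 8 9 8 0 0], max=9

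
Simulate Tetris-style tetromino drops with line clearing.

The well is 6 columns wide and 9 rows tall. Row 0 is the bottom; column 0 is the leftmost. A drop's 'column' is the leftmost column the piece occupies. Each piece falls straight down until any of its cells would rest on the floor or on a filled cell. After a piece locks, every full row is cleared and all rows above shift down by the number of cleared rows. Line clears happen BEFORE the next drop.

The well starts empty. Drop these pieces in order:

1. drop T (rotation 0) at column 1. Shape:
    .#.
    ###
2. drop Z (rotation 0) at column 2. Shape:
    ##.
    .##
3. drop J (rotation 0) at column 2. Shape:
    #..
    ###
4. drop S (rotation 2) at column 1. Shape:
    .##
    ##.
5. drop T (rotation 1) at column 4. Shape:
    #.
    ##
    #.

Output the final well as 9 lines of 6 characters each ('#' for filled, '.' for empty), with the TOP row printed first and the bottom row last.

Answer: ......
......
..###.
.##.##
..#.#.
..###.
..##..
..###.
.###..

Derivation:
Drop 1: T rot0 at col 1 lands with bottom-row=0; cleared 0 line(s) (total 0); column heights now [0 1 2 1 0 0], max=2
Drop 2: Z rot0 at col 2 lands with bottom-row=1; cleared 0 line(s) (total 0); column heights now [0 1 3 3 2 0], max=3
Drop 3: J rot0 at col 2 lands with bottom-row=3; cleared 0 line(s) (total 0); column heights now [0 1 5 4 4 0], max=5
Drop 4: S rot2 at col 1 lands with bottom-row=5; cleared 0 line(s) (total 0); column heights now [0 6 7 7 4 0], max=7
Drop 5: T rot1 at col 4 lands with bottom-row=4; cleared 0 line(s) (total 0); column heights now [0 6 7 7 7 6], max=7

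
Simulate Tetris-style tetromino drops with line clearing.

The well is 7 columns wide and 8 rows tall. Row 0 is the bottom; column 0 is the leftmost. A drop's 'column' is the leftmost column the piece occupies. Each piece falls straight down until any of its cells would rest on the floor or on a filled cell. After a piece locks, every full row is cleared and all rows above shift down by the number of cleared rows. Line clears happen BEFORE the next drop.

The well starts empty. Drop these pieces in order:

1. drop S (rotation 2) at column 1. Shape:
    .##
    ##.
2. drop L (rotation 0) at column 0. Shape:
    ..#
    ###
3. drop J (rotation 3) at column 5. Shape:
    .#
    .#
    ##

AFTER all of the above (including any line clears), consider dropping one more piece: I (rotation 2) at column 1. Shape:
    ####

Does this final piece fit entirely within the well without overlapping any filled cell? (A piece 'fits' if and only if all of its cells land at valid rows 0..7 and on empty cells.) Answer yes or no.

Answer: yes

Derivation:
Drop 1: S rot2 at col 1 lands with bottom-row=0; cleared 0 line(s) (total 0); column heights now [0 1 2 2 0 0 0], max=2
Drop 2: L rot0 at col 0 lands with bottom-row=2; cleared 0 line(s) (total 0); column heights now [3 3 4 2 0 0 0], max=4
Drop 3: J rot3 at col 5 lands with bottom-row=0; cleared 0 line(s) (total 0); column heights now [3 3 4 2 0 1 3], max=4
Test piece I rot2 at col 1 (width 4): heights before test = [3 3 4 2 0 1 3]; fits = True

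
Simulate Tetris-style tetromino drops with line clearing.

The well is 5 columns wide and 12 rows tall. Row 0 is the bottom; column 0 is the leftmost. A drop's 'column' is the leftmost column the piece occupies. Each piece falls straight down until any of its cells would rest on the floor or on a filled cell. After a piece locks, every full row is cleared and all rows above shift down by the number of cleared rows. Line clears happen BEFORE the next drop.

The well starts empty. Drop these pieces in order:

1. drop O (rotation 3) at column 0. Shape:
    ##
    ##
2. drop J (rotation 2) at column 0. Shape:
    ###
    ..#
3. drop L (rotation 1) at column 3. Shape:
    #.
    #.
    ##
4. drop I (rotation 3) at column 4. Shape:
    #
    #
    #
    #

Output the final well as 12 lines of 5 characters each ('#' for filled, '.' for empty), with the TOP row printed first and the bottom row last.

Drop 1: O rot3 at col 0 lands with bottom-row=0; cleared 0 line(s) (total 0); column heights now [2 2 0 0 0], max=2
Drop 2: J rot2 at col 0 lands with bottom-row=1; cleared 0 line(s) (total 0); column heights now [3 3 3 0 0], max=3
Drop 3: L rot1 at col 3 lands with bottom-row=0; cleared 0 line(s) (total 0); column heights now [3 3 3 3 1], max=3
Drop 4: I rot3 at col 4 lands with bottom-row=1; cleared 2 line(s) (total 2); column heights now [1 1 0 1 3], max=3

Answer: .....
.....
.....
.....
.....
.....
.....
.....
.....
....#
....#
##.##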